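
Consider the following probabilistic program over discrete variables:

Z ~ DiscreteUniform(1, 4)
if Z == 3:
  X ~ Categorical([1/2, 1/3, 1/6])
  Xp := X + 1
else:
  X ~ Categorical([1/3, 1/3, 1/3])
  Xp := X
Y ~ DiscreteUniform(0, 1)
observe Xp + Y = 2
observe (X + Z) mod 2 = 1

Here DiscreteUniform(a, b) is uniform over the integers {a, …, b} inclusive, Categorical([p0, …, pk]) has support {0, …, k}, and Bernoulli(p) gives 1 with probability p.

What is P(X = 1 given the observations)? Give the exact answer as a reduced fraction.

P(X = 1 | obs) = 4/9

Enumerate traces; 4 have nonzero weight after conditioning:
  (Z=1, X=2, Y=0) weight 1/24
  (Z=2, X=1, Y=1) weight 1/24
  (Z=3, X=0, Y=1) weight 1/16
  (Z=4, X=1, Y=1) weight 1/24
Group by X:
  weight(X=0) = 1/16
  weight(X=1) = 1/12
  weight(X=2) = 1/24
Total weight = 1/16 + 1/12 + 1/24 = 3/16
P(X=0 | obs) = 1/16 / 3/16 = 1/3
P(X=1 | obs) = 1/12 / 3/16 = 4/9
P(X=2 | obs) = 1/24 / 3/16 = 2/9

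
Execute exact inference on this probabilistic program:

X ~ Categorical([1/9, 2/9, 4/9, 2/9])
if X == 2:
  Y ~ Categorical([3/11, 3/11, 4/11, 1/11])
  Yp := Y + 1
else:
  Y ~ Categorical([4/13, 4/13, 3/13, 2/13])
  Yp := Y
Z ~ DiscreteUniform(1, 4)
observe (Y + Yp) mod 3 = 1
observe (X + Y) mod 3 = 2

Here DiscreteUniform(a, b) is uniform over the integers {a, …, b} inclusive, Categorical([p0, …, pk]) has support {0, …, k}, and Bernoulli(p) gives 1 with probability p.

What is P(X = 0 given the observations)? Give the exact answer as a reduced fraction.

P(X = 0 | obs) = 33/307

Enumerate traces; 16 have nonzero weight after conditioning:
  (X=0, Y=2, Z=1) weight 1/156
  (X=0, Y=2, Z=2) weight 1/156
  (X=0, Y=2, Z=3) weight 1/156
  (X=0, Y=2, Z=4) weight 1/156
  (X=2, Y=0, Z=1) weight 1/33
  (X=2, Y=0, Z=2) weight 1/33
  (X=2, Y=0, Z=3) weight 1/33
  (X=2, Y=0, Z=4) weight 1/33
  (X=3, Y=2, Z=1) weight 1/78
  … 7 more
Group by X:
  weight(X=0) = 1/39
  weight(X=2) = 16/99
  weight(X=3) = 2/39
Total weight = 1/39 + 16/99 + 2/39 = 307/1287
P(X=0 | obs) = 1/39 / 307/1287 = 33/307
P(X=2 | obs) = 16/99 / 307/1287 = 208/307
P(X=3 | obs) = 2/39 / 307/1287 = 66/307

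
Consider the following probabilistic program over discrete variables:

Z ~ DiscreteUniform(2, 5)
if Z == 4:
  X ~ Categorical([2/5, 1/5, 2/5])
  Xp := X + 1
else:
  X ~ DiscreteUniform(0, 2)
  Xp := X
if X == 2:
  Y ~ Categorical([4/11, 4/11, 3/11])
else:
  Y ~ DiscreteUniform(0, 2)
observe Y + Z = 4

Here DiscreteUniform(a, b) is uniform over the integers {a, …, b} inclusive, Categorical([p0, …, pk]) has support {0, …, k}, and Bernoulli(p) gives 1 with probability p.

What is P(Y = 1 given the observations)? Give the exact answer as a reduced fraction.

P(Y = 1 | obs) = 85/248

Enumerate traces; 9 have nonzero weight after conditioning:
  (Z=2, X=0, Y=2) weight 1/36
  (Z=2, X=1, Y=2) weight 1/36
  (Z=2, X=2, Y=2) weight 1/44
  (Z=3, X=0, Y=1) weight 1/36
  (Z=3, X=1, Y=1) weight 1/36
  (Z=3, X=2, Y=1) weight 1/33
  (Z=4, X=0, Y=0) weight 1/30
  (Z=4, X=1, Y=0) weight 1/60
  … 1 more
Group by Y:
  weight(Y=0) = 19/220
  weight(Y=1) = 17/198
  weight(Y=2) = 31/396
Total weight = 19/220 + 17/198 + 31/396 = 124/495
P(Y=0 | obs) = 19/220 / 124/495 = 171/496
P(Y=1 | obs) = 17/198 / 124/495 = 85/248
P(Y=2 | obs) = 31/396 / 124/495 = 5/16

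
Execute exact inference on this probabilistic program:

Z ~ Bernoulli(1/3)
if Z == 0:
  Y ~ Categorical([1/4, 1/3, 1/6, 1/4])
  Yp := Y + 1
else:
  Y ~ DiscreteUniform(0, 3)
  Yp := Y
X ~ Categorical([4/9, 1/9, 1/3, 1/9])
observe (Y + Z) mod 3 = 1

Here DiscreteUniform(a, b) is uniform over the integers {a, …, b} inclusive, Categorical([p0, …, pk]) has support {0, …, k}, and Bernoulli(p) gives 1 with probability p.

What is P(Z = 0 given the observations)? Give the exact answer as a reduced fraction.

P(Z = 0 | obs) = 4/7

Enumerate traces; 12 have nonzero weight after conditioning:
  (Z=0, Y=1, X=0) weight 8/81
  (Z=0, Y=1, X=1) weight 2/81
  (Z=0, Y=1, X=2) weight 2/27
  (Z=0, Y=1, X=3) weight 2/81
  (Z=1, Y=0, X=0) weight 1/27
  (Z=1, Y=0, X=1) weight 1/108
  (Z=1, Y=0, X=2) weight 1/36
  (Z=1, Y=0, X=3) weight 1/108
  … 4 more
Group by Z:
  weight(Z=0) = 2/9
  weight(Z=1) = 1/6
Total weight = 2/9 + 1/6 = 7/18
P(Z=0 | obs) = 2/9 / 7/18 = 4/7
P(Z=1 | obs) = 1/6 / 7/18 = 3/7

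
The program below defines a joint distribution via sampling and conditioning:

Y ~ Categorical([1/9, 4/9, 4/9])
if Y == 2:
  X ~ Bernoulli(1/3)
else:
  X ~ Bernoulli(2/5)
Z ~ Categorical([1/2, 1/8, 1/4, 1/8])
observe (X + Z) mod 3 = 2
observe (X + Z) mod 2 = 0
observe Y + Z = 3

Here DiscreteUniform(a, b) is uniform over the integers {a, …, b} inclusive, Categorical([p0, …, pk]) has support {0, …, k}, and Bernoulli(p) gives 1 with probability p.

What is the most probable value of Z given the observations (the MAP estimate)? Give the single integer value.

Enumerate traces; 2 have nonzero weight after conditioning:
  (Y=1, X=0, Z=2) weight 1/15
  (Y=2, X=1, Z=1) weight 1/54
Group by Z:
  weight(Z=1) = 1/54
  weight(Z=2) = 1/15
Total weight = 1/54 + 1/15 = 23/270
P(Z=1 | obs) = 1/54 / 23/270 = 5/23
P(Z=2 | obs) = 1/15 / 23/270 = 18/23
argmax = 2

argmax_v P(Z = v | obs) = 2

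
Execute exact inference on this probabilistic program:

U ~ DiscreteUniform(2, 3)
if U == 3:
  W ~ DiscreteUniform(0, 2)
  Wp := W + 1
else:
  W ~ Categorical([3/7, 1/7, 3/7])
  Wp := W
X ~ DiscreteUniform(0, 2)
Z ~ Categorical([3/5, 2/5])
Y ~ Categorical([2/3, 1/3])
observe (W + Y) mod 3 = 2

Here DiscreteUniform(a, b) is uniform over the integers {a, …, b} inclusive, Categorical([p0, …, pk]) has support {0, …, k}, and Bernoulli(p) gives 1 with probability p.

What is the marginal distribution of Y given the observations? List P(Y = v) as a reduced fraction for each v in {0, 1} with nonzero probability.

Enumerate traces; 24 have nonzero weight after conditioning:
  (U=2, W=1, X=0, Z=0, Y=1) weight 1/210
  (U=2, W=1, X=0, Z=1, Y=1) weight 1/315
  (U=2, W=1, X=1, Z=0, Y=1) weight 1/210
  (U=2, W=1, X=1, Z=1, Y=1) weight 1/315
  (U=2, W=1, X=2, Z=0, Y=1) weight 1/210
  (U=2, W=1, X=2, Z=1, Y=1) weight 1/315
  (U=2, W=2, X=0, Z=0, Y=0) weight 1/35
  (U=2, W=2, X=0, Z=1, Y=0) weight 2/105
  … 16 more
Group by Y:
  weight(Y=0) = 16/63
  weight(Y=1) = 5/63
Total weight = 16/63 + 5/63 = 1/3
P(Y=0 | obs) = 16/63 / 1/3 = 16/21
P(Y=1 | obs) = 5/63 / 1/3 = 5/21

P(Y=0) = 16/21, P(Y=1) = 5/21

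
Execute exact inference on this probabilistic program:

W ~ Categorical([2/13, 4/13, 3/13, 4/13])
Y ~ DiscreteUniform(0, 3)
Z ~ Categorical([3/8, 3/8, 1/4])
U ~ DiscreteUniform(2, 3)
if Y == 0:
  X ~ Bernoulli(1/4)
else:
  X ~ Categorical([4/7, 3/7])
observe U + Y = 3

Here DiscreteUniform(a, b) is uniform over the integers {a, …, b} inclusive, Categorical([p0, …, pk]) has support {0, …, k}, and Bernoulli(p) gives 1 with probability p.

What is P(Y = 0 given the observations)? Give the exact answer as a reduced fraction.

Enumerate traces; 48 have nonzero weight after conditioning:
  (W=0, Y=0, Z=0, U=3, X=0) weight 9/1664
  (W=0, Y=0, Z=0, U=3, X=1) weight 3/1664
  (W=0, Y=0, Z=1, U=3, X=0) weight 9/1664
  (W=0, Y=0, Z=1, U=3, X=1) weight 3/1664
  (W=0, Y=0, Z=2, U=3, X=0) weight 3/832
  (W=0, Y=0, Z=2, U=3, X=1) weight 1/832
  (W=0, Y=1, Z=0, U=2, X=0) weight 3/728
  (W=0, Y=1, Z=0, U=2, X=1) weight 9/2912
  … 40 more
Group by Y:
  weight(Y=0) = 1/8
  weight(Y=1) = 1/8
Total weight = 1/8 + 1/8 = 1/4
P(Y=0 | obs) = 1/8 / 1/4 = 1/2
P(Y=1 | obs) = 1/8 / 1/4 = 1/2

P(Y = 0 | obs) = 1/2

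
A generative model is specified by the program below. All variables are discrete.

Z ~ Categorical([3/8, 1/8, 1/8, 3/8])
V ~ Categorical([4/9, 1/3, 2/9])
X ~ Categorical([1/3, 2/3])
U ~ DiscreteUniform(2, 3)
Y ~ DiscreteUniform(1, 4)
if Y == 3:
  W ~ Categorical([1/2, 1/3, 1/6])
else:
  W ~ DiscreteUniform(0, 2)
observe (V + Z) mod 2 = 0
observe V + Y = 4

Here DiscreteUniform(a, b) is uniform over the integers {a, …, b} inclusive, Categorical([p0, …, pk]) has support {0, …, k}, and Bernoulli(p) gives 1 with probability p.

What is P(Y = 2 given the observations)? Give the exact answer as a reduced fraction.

Enumerate traces; 72 have nonzero weight after conditioning:
  (Z=0, V=0, X=0, U=2, Y=4, W=0) weight 1/432
  (Z=0, V=0, X=0, U=2, Y=4, W=1) weight 1/432
  (Z=0, V=0, X=0, U=2, Y=4, W=2) weight 1/432
  (Z=0, V=0, X=0, U=3, Y=4, W=0) weight 1/432
  (Z=0, V=0, X=0, U=3, Y=4, W=1) weight 1/432
  (Z=0, V=0, X=0, U=3, Y=4, W=2) weight 1/432
  (Z=0, V=0, X=1, U=2, Y=4, W=0) weight 1/216
  (Z=0, V=0, X=1, U=2, Y=4, W=1) weight 1/216
  (Z=0, V=2, X=0, U=2, Y=2, W=0) weight 1/864
  (Z=1, V=1, X=0, U=2, Y=3, W=0) weight 1/1152
  … 62 more
Group by Y:
  weight(Y=2) = 1/36
  weight(Y=3) = 1/24
  weight(Y=4) = 1/18
Total weight = 1/36 + 1/24 + 1/18 = 1/8
P(Y=2 | obs) = 1/36 / 1/8 = 2/9
P(Y=3 | obs) = 1/24 / 1/8 = 1/3
P(Y=4 | obs) = 1/18 / 1/8 = 4/9

P(Y = 2 | obs) = 2/9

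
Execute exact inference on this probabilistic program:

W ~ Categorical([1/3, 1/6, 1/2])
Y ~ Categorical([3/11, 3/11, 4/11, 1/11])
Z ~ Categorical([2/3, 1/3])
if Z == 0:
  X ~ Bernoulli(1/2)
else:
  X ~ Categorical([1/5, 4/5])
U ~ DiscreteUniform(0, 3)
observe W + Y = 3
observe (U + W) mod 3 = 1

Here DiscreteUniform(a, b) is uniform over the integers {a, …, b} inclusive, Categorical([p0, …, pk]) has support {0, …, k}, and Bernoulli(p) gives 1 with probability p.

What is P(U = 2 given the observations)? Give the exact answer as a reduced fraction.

Enumerate traces; 16 have nonzero weight after conditioning:
  (W=0, Y=3, Z=0, X=0, U=1) weight 1/396
  (W=0, Y=3, Z=0, X=1, U=1) weight 1/396
  (W=0, Y=3, Z=1, X=0, U=1) weight 1/1980
  (W=0, Y=3, Z=1, X=1, U=1) weight 1/495
  (W=1, Y=2, Z=0, X=0, U=0) weight 1/198
  (W=1, Y=2, Z=0, X=0, U=3) weight 1/198
  (W=1, Y=2, Z=0, X=1, U=0) weight 1/198
  (W=1, Y=2, Z=0, X=1, U=3) weight 1/198
  (W=2, Y=1, Z=0, X=0, U=2) weight 1/88
  … 7 more
Group by U:
  weight(U=0) = 1/66
  weight(U=1) = 1/132
  weight(U=2) = 3/88
  weight(U=3) = 1/66
Total weight = 1/66 + 1/132 + 3/88 + 1/66 = 19/264
P(U=0 | obs) = 1/66 / 19/264 = 4/19
P(U=1 | obs) = 1/132 / 19/264 = 2/19
P(U=2 | obs) = 3/88 / 19/264 = 9/19
P(U=3 | obs) = 1/66 / 19/264 = 4/19

P(U = 2 | obs) = 9/19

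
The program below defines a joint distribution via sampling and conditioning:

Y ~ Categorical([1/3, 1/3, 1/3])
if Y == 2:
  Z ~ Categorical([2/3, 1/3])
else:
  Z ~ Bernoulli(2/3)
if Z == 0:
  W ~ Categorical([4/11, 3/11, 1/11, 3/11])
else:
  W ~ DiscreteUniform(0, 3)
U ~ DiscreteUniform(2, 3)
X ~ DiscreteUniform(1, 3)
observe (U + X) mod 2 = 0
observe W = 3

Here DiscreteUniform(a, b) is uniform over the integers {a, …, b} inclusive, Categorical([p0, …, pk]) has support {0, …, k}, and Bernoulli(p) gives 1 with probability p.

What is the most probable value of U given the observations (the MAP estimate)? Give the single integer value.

argmax_v P(U = v | obs) = 3

Enumerate traces; 18 have nonzero weight after conditioning:
  (Y=0, Z=0, W=3, U=2, X=2) weight 1/198
  (Y=0, Z=0, W=3, U=3, X=1) weight 1/198
  (Y=0, Z=0, W=3, U=3, X=3) weight 1/198
  (Y=0, Z=1, W=3, U=2, X=2) weight 1/108
  (Y=0, Z=1, W=3, U=3, X=1) weight 1/108
  (Y=0, Z=1, W=3, U=3, X=3) weight 1/108
  (Y=1, Z=0, W=3, U=2, X=2) weight 1/198
  (Y=1, Z=0, W=3, U=3, X=1) weight 1/198
  … 10 more
Group by U:
  weight(U=2) = 103/2376
  weight(U=3) = 103/1188
Total weight = 103/2376 + 103/1188 = 103/792
P(U=2 | obs) = 103/2376 / 103/792 = 1/3
P(U=3 | obs) = 103/1188 / 103/792 = 2/3
argmax = 3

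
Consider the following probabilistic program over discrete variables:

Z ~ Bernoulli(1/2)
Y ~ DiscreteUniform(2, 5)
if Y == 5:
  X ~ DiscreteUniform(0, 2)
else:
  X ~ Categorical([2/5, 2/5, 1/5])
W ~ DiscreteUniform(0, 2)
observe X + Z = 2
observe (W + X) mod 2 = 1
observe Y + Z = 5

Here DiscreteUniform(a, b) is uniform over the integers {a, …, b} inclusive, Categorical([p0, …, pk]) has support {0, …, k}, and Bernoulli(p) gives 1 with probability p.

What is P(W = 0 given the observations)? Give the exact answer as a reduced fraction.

P(W = 0 | obs) = 6/17

Enumerate traces; 3 have nonzero weight after conditioning:
  (Z=0, Y=5, X=2, W=1) weight 1/72
  (Z=1, Y=4, X=1, W=0) weight 1/60
  (Z=1, Y=4, X=1, W=2) weight 1/60
Group by W:
  weight(W=0) = 1/60
  weight(W=1) = 1/72
  weight(W=2) = 1/60
Total weight = 1/60 + 1/72 + 1/60 = 17/360
P(W=0 | obs) = 1/60 / 17/360 = 6/17
P(W=1 | obs) = 1/72 / 17/360 = 5/17
P(W=2 | obs) = 1/60 / 17/360 = 6/17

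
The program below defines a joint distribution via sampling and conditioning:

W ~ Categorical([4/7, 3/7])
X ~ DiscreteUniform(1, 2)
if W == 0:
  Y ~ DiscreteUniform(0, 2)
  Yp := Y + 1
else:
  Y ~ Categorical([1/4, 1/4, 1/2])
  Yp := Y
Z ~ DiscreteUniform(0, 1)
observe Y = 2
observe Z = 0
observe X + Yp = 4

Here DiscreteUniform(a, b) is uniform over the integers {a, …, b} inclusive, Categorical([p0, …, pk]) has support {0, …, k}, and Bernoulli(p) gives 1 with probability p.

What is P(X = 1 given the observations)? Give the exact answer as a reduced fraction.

P(X = 1 | obs) = 8/17

Enumerate traces; 2 have nonzero weight after conditioning:
  (W=0, X=1, Y=2, Z=0) weight 1/21
  (W=1, X=2, Y=2, Z=0) weight 3/56
Group by X:
  weight(X=1) = 1/21
  weight(X=2) = 3/56
Total weight = 1/21 + 3/56 = 17/168
P(X=1 | obs) = 1/21 / 17/168 = 8/17
P(X=2 | obs) = 3/56 / 17/168 = 9/17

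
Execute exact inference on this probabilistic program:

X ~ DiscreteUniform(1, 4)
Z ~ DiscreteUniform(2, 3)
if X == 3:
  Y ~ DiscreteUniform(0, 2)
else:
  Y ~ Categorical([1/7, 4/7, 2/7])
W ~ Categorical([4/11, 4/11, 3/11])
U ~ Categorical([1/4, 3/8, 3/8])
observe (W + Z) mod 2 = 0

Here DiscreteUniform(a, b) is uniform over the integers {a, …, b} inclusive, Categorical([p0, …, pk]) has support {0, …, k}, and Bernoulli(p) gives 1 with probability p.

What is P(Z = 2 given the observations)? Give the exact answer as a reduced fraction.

P(Z = 2 | obs) = 7/11

Enumerate traces; 108 have nonzero weight after conditioning:
  (X=1, Z=2, Y=0, W=0, U=0) weight 1/616
  (X=1, Z=2, Y=0, W=0, U=1) weight 3/1232
  (X=1, Z=2, Y=0, W=0, U=2) weight 3/1232
  (X=1, Z=2, Y=0, W=2, U=0) weight 3/2464
  (X=1, Z=2, Y=0, W=2, U=1) weight 9/4928
  (X=1, Z=2, Y=0, W=2, U=2) weight 9/4928
  (X=1, Z=2, Y=1, W=0, U=0) weight 1/154
  (X=1, Z=2, Y=1, W=0, U=1) weight 3/308
  (X=1, Z=3, Y=0, W=1, U=0) weight 1/616
  … 99 more
Group by Z:
  weight(Z=2) = 7/22
  weight(Z=3) = 2/11
Total weight = 7/22 + 2/11 = 1/2
P(Z=2 | obs) = 7/22 / 1/2 = 7/11
P(Z=3 | obs) = 2/11 / 1/2 = 4/11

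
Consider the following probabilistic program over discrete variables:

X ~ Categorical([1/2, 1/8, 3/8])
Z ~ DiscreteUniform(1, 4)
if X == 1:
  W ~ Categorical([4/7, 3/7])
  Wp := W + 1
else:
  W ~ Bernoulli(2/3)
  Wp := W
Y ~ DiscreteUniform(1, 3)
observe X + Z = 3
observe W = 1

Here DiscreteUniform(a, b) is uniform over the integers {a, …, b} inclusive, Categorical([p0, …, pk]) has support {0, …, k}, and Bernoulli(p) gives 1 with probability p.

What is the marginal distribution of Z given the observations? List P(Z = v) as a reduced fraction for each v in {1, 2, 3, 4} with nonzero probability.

P(Z=1) = 42/107, P(Z=2) = 9/107, P(Z=3) = 56/107

Enumerate traces; 9 have nonzero weight after conditioning:
  (X=0, Z=3, W=1, Y=1) weight 1/36
  (X=0, Z=3, W=1, Y=2) weight 1/36
  (X=0, Z=3, W=1, Y=3) weight 1/36
  (X=1, Z=2, W=1, Y=1) weight 1/224
  (X=1, Z=2, W=1, Y=2) weight 1/224
  (X=1, Z=2, W=1, Y=3) weight 1/224
  (X=2, Z=1, W=1, Y=1) weight 1/48
  (X=2, Z=1, W=1, Y=2) weight 1/48
  … 1 more
Group by Z:
  weight(Z=1) = 1/16
  weight(Z=2) = 3/224
  weight(Z=3) = 1/12
Total weight = 1/16 + 3/224 + 1/12 = 107/672
P(Z=1 | obs) = 1/16 / 107/672 = 42/107
P(Z=2 | obs) = 3/224 / 107/672 = 9/107
P(Z=3 | obs) = 1/12 / 107/672 = 56/107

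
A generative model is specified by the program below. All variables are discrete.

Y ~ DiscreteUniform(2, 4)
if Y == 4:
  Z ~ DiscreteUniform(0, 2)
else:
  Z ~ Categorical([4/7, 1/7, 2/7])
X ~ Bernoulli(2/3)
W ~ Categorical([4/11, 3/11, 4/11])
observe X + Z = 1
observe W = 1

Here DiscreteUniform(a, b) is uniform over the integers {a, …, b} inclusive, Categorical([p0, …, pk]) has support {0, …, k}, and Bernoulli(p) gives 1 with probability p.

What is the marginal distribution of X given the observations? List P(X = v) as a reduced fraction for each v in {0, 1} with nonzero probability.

Enumerate traces; 6 have nonzero weight after conditioning:
  (Y=2, Z=0, X=1, W=1) weight 8/231
  (Y=2, Z=1, X=0, W=1) weight 1/231
  (Y=3, Z=0, X=1, W=1) weight 8/231
  (Y=3, Z=1, X=0, W=1) weight 1/231
  (Y=4, Z=0, X=1, W=1) weight 2/99
  (Y=4, Z=1, X=0, W=1) weight 1/99
Group by X:
  weight(X=0) = 13/693
  weight(X=1) = 62/693
Total weight = 13/693 + 62/693 = 25/231
P(X=0 | obs) = 13/693 / 25/231 = 13/75
P(X=1 | obs) = 62/693 / 25/231 = 62/75

P(X=0) = 13/75, P(X=1) = 62/75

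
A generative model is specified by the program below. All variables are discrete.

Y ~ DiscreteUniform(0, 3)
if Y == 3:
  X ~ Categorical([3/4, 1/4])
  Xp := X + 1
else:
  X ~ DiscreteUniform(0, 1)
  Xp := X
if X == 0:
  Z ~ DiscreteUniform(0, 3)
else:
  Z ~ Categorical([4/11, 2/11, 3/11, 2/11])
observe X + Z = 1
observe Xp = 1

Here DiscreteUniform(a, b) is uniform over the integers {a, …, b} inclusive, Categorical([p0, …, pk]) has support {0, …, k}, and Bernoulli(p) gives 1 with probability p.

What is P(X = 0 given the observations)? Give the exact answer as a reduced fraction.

P(X = 0 | obs) = 11/43

Enumerate traces; 4 have nonzero weight after conditioning:
  (Y=0, X=1, Z=0) weight 1/22
  (Y=1, X=1, Z=0) weight 1/22
  (Y=2, X=1, Z=0) weight 1/22
  (Y=3, X=0, Z=1) weight 3/64
Group by X:
  weight(X=0) = 3/64
  weight(X=1) = 3/22
Total weight = 3/64 + 3/22 = 129/704
P(X=0 | obs) = 3/64 / 129/704 = 11/43
P(X=1 | obs) = 3/22 / 129/704 = 32/43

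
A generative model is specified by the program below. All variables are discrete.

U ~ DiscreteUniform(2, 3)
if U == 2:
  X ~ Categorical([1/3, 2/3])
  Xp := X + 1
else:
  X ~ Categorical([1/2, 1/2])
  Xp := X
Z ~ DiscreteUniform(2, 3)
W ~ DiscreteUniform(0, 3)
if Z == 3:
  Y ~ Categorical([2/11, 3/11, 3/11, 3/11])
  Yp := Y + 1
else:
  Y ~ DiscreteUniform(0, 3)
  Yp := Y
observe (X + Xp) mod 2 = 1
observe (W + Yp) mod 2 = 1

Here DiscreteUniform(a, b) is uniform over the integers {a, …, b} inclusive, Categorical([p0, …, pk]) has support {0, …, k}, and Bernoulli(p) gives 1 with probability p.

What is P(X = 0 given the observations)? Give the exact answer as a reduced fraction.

Enumerate traces; 32 have nonzero weight after conditioning:
  (U=2, X=0, Z=2, W=0, Y=1) weight 1/192
  (U=2, X=0, Z=2, W=0, Y=3) weight 1/192
  (U=2, X=0, Z=2, W=1, Y=0) weight 1/192
  (U=2, X=0, Z=2, W=1, Y=2) weight 1/192
  (U=2, X=0, Z=2, W=2, Y=1) weight 1/192
  (U=2, X=0, Z=2, W=2, Y=3) weight 1/192
  (U=2, X=0, Z=2, W=3, Y=0) weight 1/192
  (U=2, X=0, Z=2, W=3, Y=2) weight 1/192
  (U=2, X=1, Z=2, W=0, Y=1) weight 1/96
  … 23 more
Group by X:
  weight(X=0) = 1/12
  weight(X=1) = 1/6
Total weight = 1/12 + 1/6 = 1/4
P(X=0 | obs) = 1/12 / 1/4 = 1/3
P(X=1 | obs) = 1/6 / 1/4 = 2/3

P(X = 0 | obs) = 1/3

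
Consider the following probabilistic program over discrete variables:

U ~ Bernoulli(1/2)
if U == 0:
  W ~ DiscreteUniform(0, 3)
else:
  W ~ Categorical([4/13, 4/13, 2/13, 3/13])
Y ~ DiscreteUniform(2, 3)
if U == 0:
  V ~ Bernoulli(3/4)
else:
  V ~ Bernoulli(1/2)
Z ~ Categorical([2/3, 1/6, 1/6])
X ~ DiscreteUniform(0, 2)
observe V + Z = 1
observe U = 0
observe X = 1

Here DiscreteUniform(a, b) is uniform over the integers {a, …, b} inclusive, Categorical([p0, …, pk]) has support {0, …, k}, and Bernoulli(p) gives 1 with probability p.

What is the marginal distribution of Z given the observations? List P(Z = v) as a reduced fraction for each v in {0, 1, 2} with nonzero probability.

Enumerate traces; 16 have nonzero weight after conditioning:
  (U=0, W=0, Y=2, V=0, Z=1, X=1) weight 1/1152
  (U=0, W=0, Y=2, V=1, Z=0, X=1) weight 1/96
  (U=0, W=0, Y=3, V=0, Z=1, X=1) weight 1/1152
  (U=0, W=0, Y=3, V=1, Z=0, X=1) weight 1/96
  (U=0, W=1, Y=2, V=0, Z=1, X=1) weight 1/1152
  (U=0, W=1, Y=2, V=1, Z=0, X=1) weight 1/96
  (U=0, W=1, Y=3, V=0, Z=1, X=1) weight 1/1152
  (U=0, W=1, Y=3, V=1, Z=0, X=1) weight 1/96
  … 8 more
Group by Z:
  weight(Z=0) = 1/12
  weight(Z=1) = 1/144
Total weight = 1/12 + 1/144 = 13/144
P(Z=0 | obs) = 1/12 / 13/144 = 12/13
P(Z=1 | obs) = 1/144 / 13/144 = 1/13

P(Z=0) = 12/13, P(Z=1) = 1/13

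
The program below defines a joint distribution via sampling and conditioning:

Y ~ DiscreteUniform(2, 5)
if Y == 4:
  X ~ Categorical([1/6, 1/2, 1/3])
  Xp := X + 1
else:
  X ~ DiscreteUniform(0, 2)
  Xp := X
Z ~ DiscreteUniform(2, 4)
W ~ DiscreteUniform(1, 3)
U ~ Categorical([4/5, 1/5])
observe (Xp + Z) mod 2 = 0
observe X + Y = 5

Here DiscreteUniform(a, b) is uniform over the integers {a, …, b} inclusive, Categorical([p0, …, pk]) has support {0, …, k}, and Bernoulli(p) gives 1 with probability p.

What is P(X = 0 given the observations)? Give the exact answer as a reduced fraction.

Enumerate traces; 36 have nonzero weight after conditioning:
  (Y=3, X=2, Z=2, W=1, U=0) weight 1/135
  (Y=3, X=2, Z=2, W=1, U=1) weight 1/540
  (Y=3, X=2, Z=2, W=2, U=0) weight 1/135
  (Y=3, X=2, Z=2, W=2, U=1) weight 1/540
  (Y=3, X=2, Z=2, W=3, U=0) weight 1/135
  (Y=3, X=2, Z=2, W=3, U=1) weight 1/540
  (Y=3, X=2, Z=4, W=1, U=0) weight 1/135
  (Y=3, X=2, Z=4, W=1, U=1) weight 1/540
  (Y=4, X=1, Z=2, W=1, U=0) weight 1/90
  (Y=5, X=0, Z=2, W=1, U=0) weight 1/135
  … 26 more
Group by X:
  weight(X=0) = 1/18
  weight(X=1) = 1/12
  weight(X=2) = 1/18
Total weight = 1/18 + 1/12 + 1/18 = 7/36
P(X=0 | obs) = 1/18 / 7/36 = 2/7
P(X=1 | obs) = 1/12 / 7/36 = 3/7
P(X=2 | obs) = 1/18 / 7/36 = 2/7

P(X = 0 | obs) = 2/7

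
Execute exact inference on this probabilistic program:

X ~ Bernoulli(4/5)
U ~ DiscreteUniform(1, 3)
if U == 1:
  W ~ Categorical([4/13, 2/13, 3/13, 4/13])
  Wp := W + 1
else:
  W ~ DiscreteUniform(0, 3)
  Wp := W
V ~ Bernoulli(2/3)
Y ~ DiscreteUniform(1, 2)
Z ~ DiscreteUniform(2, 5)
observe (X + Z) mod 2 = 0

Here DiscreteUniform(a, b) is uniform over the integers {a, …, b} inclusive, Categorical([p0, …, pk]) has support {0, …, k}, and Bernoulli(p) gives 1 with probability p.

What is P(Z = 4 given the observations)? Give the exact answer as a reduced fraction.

Enumerate traces; 192 have nonzero weight after conditioning:
  (X=0, U=1, W=0, V=0, Y=1, Z=2) weight 1/1170
  (X=0, U=1, W=0, V=0, Y=1, Z=4) weight 1/1170
  (X=0, U=1, W=0, V=0, Y=2, Z=2) weight 1/1170
  (X=0, U=1, W=0, V=0, Y=2, Z=4) weight 1/1170
  (X=0, U=1, W=0, V=1, Y=1, Z=2) weight 1/585
  (X=0, U=1, W=0, V=1, Y=1, Z=4) weight 1/585
  (X=0, U=1, W=0, V=1, Y=2, Z=2) weight 1/585
  (X=0, U=1, W=0, V=1, Y=2, Z=4) weight 1/585
  (X=1, U=1, W=0, V=0, Y=1, Z=3) weight 2/585
  (X=1, U=1, W=0, V=0, Y=1, Z=5) weight 2/585
  … 182 more
Group by Z:
  weight(Z=2) = 1/20
  weight(Z=3) = 1/5
  weight(Z=4) = 1/20
  weight(Z=5) = 1/5
Total weight = 1/20 + 1/5 + 1/20 + 1/5 = 1/2
P(Z=2 | obs) = 1/20 / 1/2 = 1/10
P(Z=3 | obs) = 1/5 / 1/2 = 2/5
P(Z=4 | obs) = 1/20 / 1/2 = 1/10
P(Z=5 | obs) = 1/5 / 1/2 = 2/5

P(Z = 4 | obs) = 1/10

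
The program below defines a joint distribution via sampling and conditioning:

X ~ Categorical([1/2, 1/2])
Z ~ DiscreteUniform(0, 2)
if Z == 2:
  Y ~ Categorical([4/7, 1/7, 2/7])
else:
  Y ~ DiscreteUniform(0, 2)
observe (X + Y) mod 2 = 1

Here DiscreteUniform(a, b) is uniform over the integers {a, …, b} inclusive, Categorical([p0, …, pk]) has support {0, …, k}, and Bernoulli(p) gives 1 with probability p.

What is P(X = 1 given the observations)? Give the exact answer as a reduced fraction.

P(X = 1 | obs) = 46/63

Enumerate traces; 9 have nonzero weight after conditioning:
  (X=0, Z=0, Y=1) weight 1/18
  (X=0, Z=1, Y=1) weight 1/18
  (X=0, Z=2, Y=1) weight 1/42
  (X=1, Z=0, Y=0) weight 1/18
  (X=1, Z=0, Y=2) weight 1/18
  (X=1, Z=1, Y=0) weight 1/18
  (X=1, Z=1, Y=2) weight 1/18
  (X=1, Z=2, Y=0) weight 2/21
  … 1 more
Group by X:
  weight(X=0) = 17/126
  weight(X=1) = 23/63
Total weight = 17/126 + 23/63 = 1/2
P(X=0 | obs) = 17/126 / 1/2 = 17/63
P(X=1 | obs) = 23/63 / 1/2 = 46/63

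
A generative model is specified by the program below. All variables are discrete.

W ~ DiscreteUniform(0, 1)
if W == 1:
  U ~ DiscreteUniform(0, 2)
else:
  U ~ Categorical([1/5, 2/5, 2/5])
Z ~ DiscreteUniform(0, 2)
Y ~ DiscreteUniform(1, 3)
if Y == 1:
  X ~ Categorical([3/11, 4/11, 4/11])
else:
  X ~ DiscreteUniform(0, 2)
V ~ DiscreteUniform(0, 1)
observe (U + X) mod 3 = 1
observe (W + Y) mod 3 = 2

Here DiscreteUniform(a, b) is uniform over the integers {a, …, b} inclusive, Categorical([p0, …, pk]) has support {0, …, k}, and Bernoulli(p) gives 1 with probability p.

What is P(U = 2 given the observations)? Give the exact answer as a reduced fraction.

Enumerate traces; 36 have nonzero weight after conditioning:
  (W=0, U=0, Z=0, Y=2, X=1, V=0) weight 1/540
  (W=0, U=0, Z=0, Y=2, X=1, V=1) weight 1/540
  (W=0, U=0, Z=1, Y=2, X=1, V=0) weight 1/540
  (W=0, U=0, Z=1, Y=2, X=1, V=1) weight 1/540
  (W=0, U=0, Z=2, Y=2, X=1, V=0) weight 1/540
  (W=0, U=0, Z=2, Y=2, X=1, V=1) weight 1/540
  (W=0, U=1, Z=0, Y=2, X=0, V=0) weight 1/270
  (W=0, U=1, Z=0, Y=2, X=0, V=1) weight 1/270
  (W=0, U=2, Z=0, Y=2, X=2, V=0) weight 1/270
  … 27 more
Group by U:
  weight(U=0) = 31/990
  weight(U=1) = 37/990
  weight(U=2) = 7/165
Total weight = 31/990 + 37/990 + 7/165 = 1/9
P(U=0 | obs) = 31/990 / 1/9 = 31/110
P(U=1 | obs) = 37/990 / 1/9 = 37/110
P(U=2 | obs) = 7/165 / 1/9 = 21/55

P(U = 2 | obs) = 21/55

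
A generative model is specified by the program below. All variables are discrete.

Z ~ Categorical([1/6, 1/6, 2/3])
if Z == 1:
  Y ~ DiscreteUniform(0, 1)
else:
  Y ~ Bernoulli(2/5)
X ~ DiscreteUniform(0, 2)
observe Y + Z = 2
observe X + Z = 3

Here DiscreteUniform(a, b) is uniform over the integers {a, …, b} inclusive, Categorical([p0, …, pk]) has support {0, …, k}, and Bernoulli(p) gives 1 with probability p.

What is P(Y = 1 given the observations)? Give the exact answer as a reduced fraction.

P(Y = 1 | obs) = 5/29

Enumerate traces; 2 have nonzero weight after conditioning:
  (Z=1, Y=1, X=2) weight 1/36
  (Z=2, Y=0, X=1) weight 2/15
Group by Y:
  weight(Y=0) = 2/15
  weight(Y=1) = 1/36
Total weight = 2/15 + 1/36 = 29/180
P(Y=0 | obs) = 2/15 / 29/180 = 24/29
P(Y=1 | obs) = 1/36 / 29/180 = 5/29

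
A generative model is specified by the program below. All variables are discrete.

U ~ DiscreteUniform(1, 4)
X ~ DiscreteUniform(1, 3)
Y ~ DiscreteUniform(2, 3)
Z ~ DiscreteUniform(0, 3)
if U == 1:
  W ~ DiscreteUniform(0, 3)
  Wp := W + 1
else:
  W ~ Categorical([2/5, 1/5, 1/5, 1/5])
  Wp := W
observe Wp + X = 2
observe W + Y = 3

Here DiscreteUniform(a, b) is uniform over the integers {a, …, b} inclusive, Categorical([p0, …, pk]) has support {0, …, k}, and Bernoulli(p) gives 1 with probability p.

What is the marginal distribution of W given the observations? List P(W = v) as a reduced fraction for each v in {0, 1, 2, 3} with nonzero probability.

P(W=0) = 29/41, P(W=1) = 12/41

Enumerate traces; 28 have nonzero weight after conditioning:
  (U=1, X=1, Y=3, Z=0, W=0) weight 1/384
  (U=1, X=1, Y=3, Z=1, W=0) weight 1/384
  (U=1, X=1, Y=3, Z=2, W=0) weight 1/384
  (U=1, X=1, Y=3, Z=3, W=0) weight 1/384
  (U=2, X=1, Y=2, Z=0, W=1) weight 1/480
  (U=2, X=1, Y=2, Z=1, W=1) weight 1/480
  (U=2, X=1, Y=2, Z=2, W=1) weight 1/480
  (U=2, X=1, Y=2, Z=3, W=1) weight 1/480
  … 20 more
Group by W:
  weight(W=0) = 29/480
  weight(W=1) = 1/40
Total weight = 29/480 + 1/40 = 41/480
P(W=0 | obs) = 29/480 / 41/480 = 29/41
P(W=1 | obs) = 1/40 / 41/480 = 12/41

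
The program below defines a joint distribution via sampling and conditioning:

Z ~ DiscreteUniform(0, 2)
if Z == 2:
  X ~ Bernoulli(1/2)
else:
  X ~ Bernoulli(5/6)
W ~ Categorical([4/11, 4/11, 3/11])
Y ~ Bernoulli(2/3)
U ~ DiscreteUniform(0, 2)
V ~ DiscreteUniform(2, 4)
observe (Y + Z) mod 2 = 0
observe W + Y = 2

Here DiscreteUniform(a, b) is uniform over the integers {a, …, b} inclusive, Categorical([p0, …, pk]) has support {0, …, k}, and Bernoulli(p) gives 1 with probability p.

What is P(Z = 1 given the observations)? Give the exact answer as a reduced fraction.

P(Z = 1 | obs) = 4/7

Enumerate traces; 54 have nonzero weight after conditioning:
  (Z=0, X=0, W=2, Y=0, U=0, V=2) weight 1/1782
  (Z=0, X=0, W=2, Y=0, U=0, V=3) weight 1/1782
  (Z=0, X=0, W=2, Y=0, U=0, V=4) weight 1/1782
  (Z=0, X=0, W=2, Y=0, U=1, V=2) weight 1/1782
  (Z=0, X=0, W=2, Y=0, U=1, V=3) weight 1/1782
  (Z=0, X=0, W=2, Y=0, U=1, V=4) weight 1/1782
  (Z=0, X=0, W=2, Y=0, U=2, V=2) weight 1/1782
  (Z=0, X=0, W=2, Y=0, U=2, V=3) weight 1/1782
  (Z=1, X=0, W=1, Y=1, U=0, V=2) weight 4/2673
  (Z=2, X=0, W=2, Y=0, U=0, V=2) weight 1/594
  … 44 more
Group by Z:
  weight(Z=0) = 1/33
  weight(Z=1) = 8/99
  weight(Z=2) = 1/33
Total weight = 1/33 + 8/99 + 1/33 = 14/99
P(Z=0 | obs) = 1/33 / 14/99 = 3/14
P(Z=1 | obs) = 8/99 / 14/99 = 4/7
P(Z=2 | obs) = 1/33 / 14/99 = 3/14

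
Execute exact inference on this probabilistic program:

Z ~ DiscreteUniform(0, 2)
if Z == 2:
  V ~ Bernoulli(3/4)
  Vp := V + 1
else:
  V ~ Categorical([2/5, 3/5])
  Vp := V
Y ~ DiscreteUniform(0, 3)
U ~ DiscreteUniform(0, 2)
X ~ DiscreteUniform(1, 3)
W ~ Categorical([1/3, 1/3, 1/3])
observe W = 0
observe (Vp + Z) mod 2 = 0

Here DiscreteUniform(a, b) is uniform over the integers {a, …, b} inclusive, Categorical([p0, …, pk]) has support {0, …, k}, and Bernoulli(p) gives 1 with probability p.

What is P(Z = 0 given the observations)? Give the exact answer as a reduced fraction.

Enumerate traces; 108 have nonzero weight after conditioning:
  (Z=0, V=0, Y=0, U=0, X=1, W=0) weight 1/810
  (Z=0, V=0, Y=0, U=0, X=2, W=0) weight 1/810
  (Z=0, V=0, Y=0, U=0, X=3, W=0) weight 1/810
  (Z=0, V=0, Y=0, U=1, X=1, W=0) weight 1/810
  (Z=0, V=0, Y=0, U=1, X=2, W=0) weight 1/810
  (Z=0, V=0, Y=0, U=1, X=3, W=0) weight 1/810
  (Z=0, V=0, Y=0, U=2, X=1, W=0) weight 1/810
  (Z=0, V=0, Y=0, U=2, X=2, W=0) weight 1/810
  (Z=1, V=1, Y=0, U=0, X=1, W=0) weight 1/540
  (Z=2, V=1, Y=0, U=0, X=1, W=0) weight 1/432
  … 98 more
Group by Z:
  weight(Z=0) = 2/45
  weight(Z=1) = 1/15
  weight(Z=2) = 1/12
Total weight = 2/45 + 1/15 + 1/12 = 7/36
P(Z=0 | obs) = 2/45 / 7/36 = 8/35
P(Z=1 | obs) = 1/15 / 7/36 = 12/35
P(Z=2 | obs) = 1/12 / 7/36 = 3/7

P(Z = 0 | obs) = 8/35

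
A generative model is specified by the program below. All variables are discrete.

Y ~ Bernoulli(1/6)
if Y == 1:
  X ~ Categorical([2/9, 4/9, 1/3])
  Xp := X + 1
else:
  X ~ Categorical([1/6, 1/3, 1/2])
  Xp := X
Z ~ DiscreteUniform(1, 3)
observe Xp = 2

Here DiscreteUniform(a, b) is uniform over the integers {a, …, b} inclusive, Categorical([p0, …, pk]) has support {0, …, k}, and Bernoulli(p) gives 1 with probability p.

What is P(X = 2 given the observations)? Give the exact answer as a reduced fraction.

P(X = 2 | obs) = 45/53

Enumerate traces; 6 have nonzero weight after conditioning:
  (Y=0, X=2, Z=1) weight 5/36
  (Y=0, X=2, Z=2) weight 5/36
  (Y=0, X=2, Z=3) weight 5/36
  (Y=1, X=1, Z=1) weight 2/81
  (Y=1, X=1, Z=2) weight 2/81
  (Y=1, X=1, Z=3) weight 2/81
Group by X:
  weight(X=1) = 2/27
  weight(X=2) = 5/12
Total weight = 2/27 + 5/12 = 53/108
P(X=1 | obs) = 2/27 / 53/108 = 8/53
P(X=2 | obs) = 5/12 / 53/108 = 45/53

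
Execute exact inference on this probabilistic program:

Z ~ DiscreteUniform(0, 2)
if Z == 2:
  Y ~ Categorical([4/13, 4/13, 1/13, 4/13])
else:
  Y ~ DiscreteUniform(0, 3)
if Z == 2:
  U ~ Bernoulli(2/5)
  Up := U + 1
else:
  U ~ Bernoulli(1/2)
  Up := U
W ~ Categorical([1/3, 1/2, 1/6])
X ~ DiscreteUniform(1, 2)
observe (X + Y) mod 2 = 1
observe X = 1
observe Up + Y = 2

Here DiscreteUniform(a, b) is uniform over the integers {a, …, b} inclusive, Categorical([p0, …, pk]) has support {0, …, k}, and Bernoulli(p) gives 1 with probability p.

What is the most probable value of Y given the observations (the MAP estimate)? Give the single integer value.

argmax_v P(Y = v | obs) = 2

Enumerate traces; 9 have nonzero weight after conditioning:
  (Z=0, Y=2, U=0, W=0, X=1) weight 1/144
  (Z=0, Y=2, U=0, W=1, X=1) weight 1/96
  (Z=0, Y=2, U=0, W=2, X=1) weight 1/288
  (Z=1, Y=2, U=0, W=0, X=1) weight 1/144
  (Z=1, Y=2, U=0, W=1, X=1) weight 1/96
  (Z=1, Y=2, U=0, W=2, X=1) weight 1/288
  (Z=2, Y=0, U=1, W=0, X=1) weight 4/585
  (Z=2, Y=0, U=1, W=1, X=1) weight 2/195
  … 1 more
Group by Y:
  weight(Y=0) = 4/195
  weight(Y=2) = 1/24
Total weight = 4/195 + 1/24 = 97/1560
P(Y=0 | obs) = 4/195 / 97/1560 = 32/97
P(Y=2 | obs) = 1/24 / 97/1560 = 65/97
argmax = 2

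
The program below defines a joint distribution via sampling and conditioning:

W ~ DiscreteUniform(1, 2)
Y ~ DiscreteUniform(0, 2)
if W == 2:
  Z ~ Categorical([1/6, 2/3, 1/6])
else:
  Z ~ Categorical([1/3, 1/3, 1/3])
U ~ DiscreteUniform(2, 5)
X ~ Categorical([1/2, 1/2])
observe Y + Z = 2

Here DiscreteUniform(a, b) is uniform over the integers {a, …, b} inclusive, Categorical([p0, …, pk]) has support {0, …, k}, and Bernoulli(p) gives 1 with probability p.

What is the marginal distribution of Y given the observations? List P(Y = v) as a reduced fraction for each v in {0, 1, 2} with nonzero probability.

P(Y=0) = 1/4, P(Y=1) = 1/2, P(Y=2) = 1/4

Enumerate traces; 48 have nonzero weight after conditioning:
  (W=1, Y=0, Z=2, U=2, X=0) weight 1/144
  (W=1, Y=0, Z=2, U=2, X=1) weight 1/144
  (W=1, Y=0, Z=2, U=3, X=0) weight 1/144
  (W=1, Y=0, Z=2, U=3, X=1) weight 1/144
  (W=1, Y=0, Z=2, U=4, X=0) weight 1/144
  (W=1, Y=0, Z=2, U=4, X=1) weight 1/144
  (W=1, Y=0, Z=2, U=5, X=0) weight 1/144
  (W=1, Y=0, Z=2, U=5, X=1) weight 1/144
  (W=1, Y=1, Z=1, U=2, X=0) weight 1/144
  (W=1, Y=2, Z=0, U=2, X=0) weight 1/144
  … 38 more
Group by Y:
  weight(Y=0) = 1/12
  weight(Y=1) = 1/6
  weight(Y=2) = 1/12
Total weight = 1/12 + 1/6 + 1/12 = 1/3
P(Y=0 | obs) = 1/12 / 1/3 = 1/4
P(Y=1 | obs) = 1/6 / 1/3 = 1/2
P(Y=2 | obs) = 1/12 / 1/3 = 1/4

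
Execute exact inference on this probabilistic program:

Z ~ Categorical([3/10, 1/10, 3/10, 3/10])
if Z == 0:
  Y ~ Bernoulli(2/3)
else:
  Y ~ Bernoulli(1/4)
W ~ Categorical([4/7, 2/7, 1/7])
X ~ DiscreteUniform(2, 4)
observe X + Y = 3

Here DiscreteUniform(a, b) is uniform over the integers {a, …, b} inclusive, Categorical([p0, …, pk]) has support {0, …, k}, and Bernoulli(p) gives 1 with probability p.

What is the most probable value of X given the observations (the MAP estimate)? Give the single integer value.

argmax_v P(X = v | obs) = 3

Enumerate traces; 24 have nonzero weight after conditioning:
  (Z=0, Y=0, W=0, X=3) weight 2/105
  (Z=0, Y=0, W=1, X=3) weight 1/105
  (Z=0, Y=0, W=2, X=3) weight 1/210
  (Z=0, Y=1, W=0, X=2) weight 4/105
  (Z=0, Y=1, W=1, X=2) weight 2/105
  (Z=0, Y=1, W=2, X=2) weight 1/105
  (Z=1, Y=0, W=0, X=3) weight 1/70
  (Z=1, Y=0, W=1, X=3) weight 1/140
  … 16 more
Group by X:
  weight(X=2) = 1/8
  weight(X=3) = 5/24
Total weight = 1/8 + 5/24 = 1/3
P(X=2 | obs) = 1/8 / 1/3 = 3/8
P(X=3 | obs) = 5/24 / 1/3 = 5/8
argmax = 3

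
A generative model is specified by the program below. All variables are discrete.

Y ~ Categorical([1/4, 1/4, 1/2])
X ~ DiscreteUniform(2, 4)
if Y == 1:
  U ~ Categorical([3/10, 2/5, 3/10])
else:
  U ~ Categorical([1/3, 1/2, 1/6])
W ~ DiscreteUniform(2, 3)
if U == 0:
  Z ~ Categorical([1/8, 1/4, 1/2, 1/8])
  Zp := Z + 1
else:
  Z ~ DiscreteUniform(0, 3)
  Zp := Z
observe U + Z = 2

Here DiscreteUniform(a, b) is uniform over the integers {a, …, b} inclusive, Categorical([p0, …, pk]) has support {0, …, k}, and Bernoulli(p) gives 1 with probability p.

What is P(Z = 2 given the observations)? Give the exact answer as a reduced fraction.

P(Z = 2 | obs) = 26/53

Enumerate traces; 54 have nonzero weight after conditioning:
  (Y=0, X=2, U=0, W=2, Z=2) weight 1/144
  (Y=0, X=2, U=0, W=3, Z=2) weight 1/144
  (Y=0, X=2, U=1, W=2, Z=1) weight 1/192
  (Y=0, X=2, U=1, W=3, Z=1) weight 1/192
  (Y=0, X=2, U=2, W=2, Z=0) weight 1/576
  (Y=0, X=2, U=2, W=3, Z=0) weight 1/576
  (Y=0, X=3, U=0, W=2, Z=2) weight 1/144
  (Y=0, X=3, U=0, W=3, Z=2) weight 1/144
  … 46 more
Group by Z:
  weight(Z=0) = 1/20
  weight(Z=1) = 19/160
  weight(Z=2) = 13/80
Total weight = 1/20 + 19/160 + 13/80 = 53/160
P(Z=0 | obs) = 1/20 / 53/160 = 8/53
P(Z=1 | obs) = 19/160 / 53/160 = 19/53
P(Z=2 | obs) = 13/80 / 53/160 = 26/53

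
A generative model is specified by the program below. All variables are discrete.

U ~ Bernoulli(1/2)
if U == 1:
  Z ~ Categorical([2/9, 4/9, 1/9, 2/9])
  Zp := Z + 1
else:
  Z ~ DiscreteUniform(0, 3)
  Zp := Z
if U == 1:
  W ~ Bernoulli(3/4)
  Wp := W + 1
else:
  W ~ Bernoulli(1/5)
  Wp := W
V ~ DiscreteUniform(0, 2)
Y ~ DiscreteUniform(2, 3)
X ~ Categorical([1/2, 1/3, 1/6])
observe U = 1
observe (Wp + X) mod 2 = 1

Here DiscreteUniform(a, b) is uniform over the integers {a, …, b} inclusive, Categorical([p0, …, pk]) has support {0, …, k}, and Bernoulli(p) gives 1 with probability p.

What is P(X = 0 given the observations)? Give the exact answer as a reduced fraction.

P(X = 0 | obs) = 3/10

Enumerate traces; 72 have nonzero weight after conditioning:
  (U=1, Z=0, W=0, V=0, Y=2, X=0) weight 1/432
  (U=1, Z=0, W=0, V=0, Y=2, X=2) weight 1/1296
  (U=1, Z=0, W=0, V=0, Y=3, X=0) weight 1/432
  (U=1, Z=0, W=0, V=0, Y=3, X=2) weight 1/1296
  (U=1, Z=0, W=0, V=1, Y=2, X=0) weight 1/432
  (U=1, Z=0, W=0, V=1, Y=2, X=2) weight 1/1296
  (U=1, Z=0, W=0, V=1, Y=3, X=0) weight 1/432
  (U=1, Z=0, W=0, V=1, Y=3, X=2) weight 1/1296
  (U=1, Z=0, W=1, V=0, Y=2, X=1) weight 1/216
  … 63 more
Group by X:
  weight(X=0) = 1/16
  weight(X=1) = 1/8
  weight(X=2) = 1/48
Total weight = 1/16 + 1/8 + 1/48 = 5/24
P(X=0 | obs) = 1/16 / 5/24 = 3/10
P(X=1 | obs) = 1/8 / 5/24 = 3/5
P(X=2 | obs) = 1/48 / 5/24 = 1/10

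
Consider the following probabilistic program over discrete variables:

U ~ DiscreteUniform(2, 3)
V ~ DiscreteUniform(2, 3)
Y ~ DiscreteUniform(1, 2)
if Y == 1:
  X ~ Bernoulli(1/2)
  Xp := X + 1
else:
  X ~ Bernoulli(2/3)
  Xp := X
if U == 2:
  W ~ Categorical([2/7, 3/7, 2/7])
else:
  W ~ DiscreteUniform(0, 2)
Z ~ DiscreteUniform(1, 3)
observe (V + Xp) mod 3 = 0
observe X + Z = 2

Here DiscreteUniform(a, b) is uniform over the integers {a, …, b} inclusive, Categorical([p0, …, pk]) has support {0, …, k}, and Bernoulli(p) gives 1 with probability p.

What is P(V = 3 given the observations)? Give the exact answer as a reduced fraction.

P(V = 3 | obs) = 2/9

Enumerate traces; 18 have nonzero weight after conditioning:
  (U=2, V=2, Y=1, X=0, W=0, Z=2) weight 1/168
  (U=2, V=2, Y=1, X=0, W=1, Z=2) weight 1/112
  (U=2, V=2, Y=1, X=0, W=2, Z=2) weight 1/168
  (U=2, V=2, Y=2, X=1, W=0, Z=1) weight 1/126
  (U=2, V=2, Y=2, X=1, W=1, Z=1) weight 1/84
  (U=2, V=2, Y=2, X=1, W=2, Z=1) weight 1/126
  (U=2, V=3, Y=2, X=0, W=0, Z=2) weight 1/252
  (U=2, V=3, Y=2, X=0, W=1, Z=2) weight 1/168
  … 10 more
Group by V:
  weight(V=2) = 7/72
  weight(V=3) = 1/36
Total weight = 7/72 + 1/36 = 1/8
P(V=2 | obs) = 7/72 / 1/8 = 7/9
P(V=3 | obs) = 1/36 / 1/8 = 2/9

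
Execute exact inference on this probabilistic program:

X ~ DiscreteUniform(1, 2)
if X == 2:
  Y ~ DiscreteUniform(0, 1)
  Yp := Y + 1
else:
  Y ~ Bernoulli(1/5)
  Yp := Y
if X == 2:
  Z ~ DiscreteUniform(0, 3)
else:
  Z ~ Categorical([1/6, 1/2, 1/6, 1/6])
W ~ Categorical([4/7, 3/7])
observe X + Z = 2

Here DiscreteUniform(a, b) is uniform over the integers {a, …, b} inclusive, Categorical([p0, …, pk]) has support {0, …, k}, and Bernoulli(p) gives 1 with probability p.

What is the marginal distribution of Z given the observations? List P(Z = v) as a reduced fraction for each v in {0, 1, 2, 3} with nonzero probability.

Enumerate traces; 8 have nonzero weight after conditioning:
  (X=1, Y=0, Z=1, W=0) weight 4/35
  (X=1, Y=0, Z=1, W=1) weight 3/35
  (X=1, Y=1, Z=1, W=0) weight 1/35
  (X=1, Y=1, Z=1, W=1) weight 3/140
  (X=2, Y=0, Z=0, W=0) weight 1/28
  (X=2, Y=0, Z=0, W=1) weight 3/112
  (X=2, Y=1, Z=0, W=0) weight 1/28
  (X=2, Y=1, Z=0, W=1) weight 3/112
Group by Z:
  weight(Z=0) = 1/8
  weight(Z=1) = 1/4
Total weight = 1/8 + 1/4 = 3/8
P(Z=0 | obs) = 1/8 / 3/8 = 1/3
P(Z=1 | obs) = 1/4 / 3/8 = 2/3

P(Z=0) = 1/3, P(Z=1) = 2/3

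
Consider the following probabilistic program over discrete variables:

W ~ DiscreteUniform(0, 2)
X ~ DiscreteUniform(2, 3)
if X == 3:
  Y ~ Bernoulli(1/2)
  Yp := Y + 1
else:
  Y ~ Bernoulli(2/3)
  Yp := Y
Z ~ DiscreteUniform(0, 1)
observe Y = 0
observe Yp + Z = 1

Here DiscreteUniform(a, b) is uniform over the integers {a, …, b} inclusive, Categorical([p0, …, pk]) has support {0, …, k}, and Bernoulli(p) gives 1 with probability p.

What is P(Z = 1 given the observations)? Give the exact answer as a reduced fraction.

Enumerate traces; 6 have nonzero weight after conditioning:
  (W=0, X=2, Y=0, Z=1) weight 1/36
  (W=0, X=3, Y=0, Z=0) weight 1/24
  (W=1, X=2, Y=0, Z=1) weight 1/36
  (W=1, X=3, Y=0, Z=0) weight 1/24
  (W=2, X=2, Y=0, Z=1) weight 1/36
  (W=2, X=3, Y=0, Z=0) weight 1/24
Group by Z:
  weight(Z=0) = 1/8
  weight(Z=1) = 1/12
Total weight = 1/8 + 1/12 = 5/24
P(Z=0 | obs) = 1/8 / 5/24 = 3/5
P(Z=1 | obs) = 1/12 / 5/24 = 2/5

P(Z = 1 | obs) = 2/5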